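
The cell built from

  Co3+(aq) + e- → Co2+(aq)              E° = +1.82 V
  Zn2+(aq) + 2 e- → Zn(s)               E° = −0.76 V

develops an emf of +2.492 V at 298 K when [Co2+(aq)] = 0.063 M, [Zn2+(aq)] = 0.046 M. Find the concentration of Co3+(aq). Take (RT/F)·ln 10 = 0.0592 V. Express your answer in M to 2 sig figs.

0.00044 M

The Co³⁺/Co²⁺ couple has the larger reduction potential, so it is the cathode: E°cell = +1.82 − (−0.76) = +2.58 V and n = 2.
From the Nernst equation, log Q = n(E° − E)/0.0592 = 2·(+2.58 − (+2.492))/0.0592 = 2.973.
For 2 Co3+(aq) + Zn(s) → 2 Co2+(aq) + Zn2+(aq), the reaction quotient is Q = ([Co2+(aq)]^2·[Zn2+(aq)]) / [Co3+(aq)]^2.
Isolating [Co3+(aq)] in Q = 10^{2.973} yields log [Co3+(aq)] = −3.356, i.e. 0.00044 M.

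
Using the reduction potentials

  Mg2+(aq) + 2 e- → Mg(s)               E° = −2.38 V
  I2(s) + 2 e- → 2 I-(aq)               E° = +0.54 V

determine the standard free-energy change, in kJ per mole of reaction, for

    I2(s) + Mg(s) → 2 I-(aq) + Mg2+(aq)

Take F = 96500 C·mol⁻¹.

−564 kJ/mol

In the reaction as written I2(s) is reduced, so the I₂/I⁻ couple is the cathode and Mg²⁺/Mg is the anode.
E°cell = +0.54 − (−2.38) = +2.92 V; balancing electrons gives n = 2.
ΔG° = −nFE°cell = −(2)(96500)(+2.92) J/mol = −564 kJ/mol.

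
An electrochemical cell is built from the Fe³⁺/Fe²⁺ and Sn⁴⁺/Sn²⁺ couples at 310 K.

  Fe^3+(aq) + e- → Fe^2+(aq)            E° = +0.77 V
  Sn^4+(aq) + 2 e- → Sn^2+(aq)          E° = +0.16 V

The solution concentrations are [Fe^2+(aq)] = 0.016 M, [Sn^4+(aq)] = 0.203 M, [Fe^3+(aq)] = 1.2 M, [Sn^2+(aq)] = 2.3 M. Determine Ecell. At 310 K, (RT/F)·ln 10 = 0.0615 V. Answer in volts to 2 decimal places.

Since E°(Fe³⁺/Fe²⁺) > E°(Sn⁴⁺/Sn²⁺), Fe³⁺/Fe²⁺ serves as the cathode.
The standard potential is +0.77 − (+0.16) = +0.61 V and the balanced reaction transfers n = 2 electrons.
Balancing gives 2 Fe^3+(aq) + Sn^2+(aq) → 2 Fe^2+(aq) + Sn^4+(aq); hence Q = ([Fe^2+(aq)]^2·[Sn^4+(aq)]) / ([Fe^3+(aq)]^2·[Sn^2+(aq)]) = 1.57×10^−5 (log Q = −4.804).
By the Nernst equation, E = +0.61 − (0.0615/2)·(−4.804) = +0.76 V.

+0.76 V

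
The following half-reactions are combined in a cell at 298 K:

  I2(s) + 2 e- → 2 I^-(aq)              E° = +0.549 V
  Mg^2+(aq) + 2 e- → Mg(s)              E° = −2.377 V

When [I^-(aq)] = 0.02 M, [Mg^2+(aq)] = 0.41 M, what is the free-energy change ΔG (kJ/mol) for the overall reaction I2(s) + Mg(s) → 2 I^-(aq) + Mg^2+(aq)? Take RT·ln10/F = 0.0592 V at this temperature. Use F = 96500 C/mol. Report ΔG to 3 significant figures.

−586 kJ/mol

E°cell = +0.549 − (−2.377) = +2.926 V; the balanced reaction transfers n = 2 electrons.
Q = [I^-(aq)]^2·[Mg^2+(aq)] = 0.000164, so log Q = −3.785 and E = +2.926 − (0.0592/2)(−3.785) = +3.0380 V.
Finally ΔG = −nFE = −(2)(96500 C/mol)(+3.0380 V) = −586 kJ/mol.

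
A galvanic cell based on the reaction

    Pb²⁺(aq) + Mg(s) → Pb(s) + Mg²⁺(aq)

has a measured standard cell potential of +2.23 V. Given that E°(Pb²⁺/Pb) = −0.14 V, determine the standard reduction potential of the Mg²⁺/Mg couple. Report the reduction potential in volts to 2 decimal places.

−2.37 V

In the reaction as written the Pb²⁺/Pb couple is reduced (cathode) and Mg²⁺/Mg is oxidized (anode), so E°cell = E°(Pb²⁺/Pb) − E°(Mg²⁺/Mg).
E°(Mg²⁺/Mg) = E°(cathode) − E°cell = −0.14 − (+2.23) = −2.37 V.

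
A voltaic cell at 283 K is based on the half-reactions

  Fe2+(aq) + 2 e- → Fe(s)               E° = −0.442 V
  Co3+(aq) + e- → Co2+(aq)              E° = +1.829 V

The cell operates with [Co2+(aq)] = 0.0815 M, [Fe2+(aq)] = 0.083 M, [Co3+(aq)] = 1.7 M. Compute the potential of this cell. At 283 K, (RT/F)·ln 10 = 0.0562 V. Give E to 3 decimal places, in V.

+2.376 V

The Co³⁺/Co²⁺ couple has the more positive E°, so it is the cathode; Fe²⁺/Fe is the anode.
E°cell = E°cat − E°an = +1.829 − (−0.442) = +2.271 V; n = 2.
For the overall reaction 2 Co3+(aq) + Fe(s) → 2 Co2+(aq) + Fe2+(aq), Q = ([Co2+(aq)]^2·[Fe2+(aq)]) / [Co3+(aq)]^2 = 0.000191, giving log Q = −3.720.
E = E° − (0.0562/n)·log Q = +2.271 − (0.0562/2)(−3.720) = +2.376 V.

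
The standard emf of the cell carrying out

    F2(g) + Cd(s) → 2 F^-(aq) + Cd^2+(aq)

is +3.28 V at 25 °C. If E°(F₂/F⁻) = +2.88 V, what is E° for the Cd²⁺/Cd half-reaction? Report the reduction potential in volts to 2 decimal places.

In the reaction as written the F₂/F⁻ couple is reduced (cathode) and Cd²⁺/Cd is oxidized (anode), so E°cell = E°(F₂/F⁻) − E°(Cd²⁺/Cd).
E°(Cd²⁺/Cd) = E°(cathode) − E°cell = +2.88 − (+3.28) = −0.40 V.

−0.40 V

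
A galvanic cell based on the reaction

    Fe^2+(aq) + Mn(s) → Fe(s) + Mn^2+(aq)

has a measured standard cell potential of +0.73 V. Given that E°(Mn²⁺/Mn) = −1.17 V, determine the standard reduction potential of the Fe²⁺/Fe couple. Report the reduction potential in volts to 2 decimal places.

−0.44 V

In the reaction as written the Fe²⁺/Fe couple is reduced (cathode) and Mn²⁺/Mn is oxidized (anode), so E°cell = E°(Fe²⁺/Fe) − E°(Mn²⁺/Mn).
E°(Fe²⁺/Fe) = E°cell + E°(anode) = +0.73 + (−1.17) = −0.44 V.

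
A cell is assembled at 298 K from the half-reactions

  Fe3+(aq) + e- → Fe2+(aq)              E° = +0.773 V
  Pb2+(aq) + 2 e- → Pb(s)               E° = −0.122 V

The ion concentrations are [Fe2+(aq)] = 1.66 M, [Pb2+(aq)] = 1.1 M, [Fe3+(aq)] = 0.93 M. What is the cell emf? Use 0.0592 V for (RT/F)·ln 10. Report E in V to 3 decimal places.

Fe³⁺/Fe²⁺ is reduced (cathode, E° = +0.773 V) and Pb²⁺/Pb is oxidized (anode).
E°cell = +0.773 − (−0.122) = +0.895 V, with n = 2 electrons transferred.
For the overall reaction 2 Fe3+(aq) + Pb(s) → 2 Fe2+(aq) + Pb2+(aq), Q = ([Fe2+(aq)]^2·[Pb2+(aq)]) / [Fe3+(aq)]^2 = 3.5, giving log Q = 0.545.
By the Nernst equation, E = +0.895 − (0.0592/2)·(0.545) = +0.879 V.

+0.879 V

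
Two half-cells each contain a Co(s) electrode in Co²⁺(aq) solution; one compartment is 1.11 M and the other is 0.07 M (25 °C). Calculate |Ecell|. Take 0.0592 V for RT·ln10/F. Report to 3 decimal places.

0.036 V

For a concentration cell E°cell = 0, since both electrodes use the same couple.
The compartment with the higher Co²⁺(aq) concentration (1.11 M) acts as the cathode; ions are reduced there and produced at the dilute (0.07 M) anode.
With n = 2, Ecell = −(0.0592/2)·log([dilute]/[conc]) = −(0.0592/2)·log(0.07/1.11) = +0.036 V.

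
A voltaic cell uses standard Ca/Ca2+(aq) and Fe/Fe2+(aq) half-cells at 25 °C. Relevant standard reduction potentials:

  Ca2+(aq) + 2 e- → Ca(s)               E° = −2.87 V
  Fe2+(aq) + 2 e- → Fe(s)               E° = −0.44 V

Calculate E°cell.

+2.43 V

The Fe²⁺/Fe couple has the higher E°, so Fe ion is reduced (cathode) and Ca is oxidized (anode).
E°cell = E°(cathode) − E°(anode) = −0.44 − (−2.87) = +2.43 V.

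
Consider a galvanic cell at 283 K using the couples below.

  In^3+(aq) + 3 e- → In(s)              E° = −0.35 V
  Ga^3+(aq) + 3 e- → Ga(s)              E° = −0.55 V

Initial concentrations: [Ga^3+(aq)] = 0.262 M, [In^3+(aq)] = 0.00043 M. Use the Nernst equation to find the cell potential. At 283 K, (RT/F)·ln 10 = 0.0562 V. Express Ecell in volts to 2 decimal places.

+0.15 V

The In³⁺/In couple has the more positive E°, so it is the cathode; Ga³⁺/Ga is the anode.
E°cell = −0.35 − (−0.55) = +0.20 V, with n = 3 electrons transferred.
For the overall reaction In^3+(aq) + Ga(s) → In(s) + Ga^3+(aq), Q = [Ga^3+(aq)] / [In^3+(aq)] = 609, giving log Q = 2.785.
E = E° − (0.0562/n)·log Q = +0.20 − (0.0562/3)(2.785) = +0.15 V.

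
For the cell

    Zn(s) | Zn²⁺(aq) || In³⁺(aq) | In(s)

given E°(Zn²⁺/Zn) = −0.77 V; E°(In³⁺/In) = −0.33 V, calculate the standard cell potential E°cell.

By convention the left-hand electrode in cell notation is the anode (oxidation) and the right-hand electrode is the cathode (reduction).
E°cell = E°(right) − E°(left) = −0.33 − (−0.77) = +0.44 V.

+0.44 V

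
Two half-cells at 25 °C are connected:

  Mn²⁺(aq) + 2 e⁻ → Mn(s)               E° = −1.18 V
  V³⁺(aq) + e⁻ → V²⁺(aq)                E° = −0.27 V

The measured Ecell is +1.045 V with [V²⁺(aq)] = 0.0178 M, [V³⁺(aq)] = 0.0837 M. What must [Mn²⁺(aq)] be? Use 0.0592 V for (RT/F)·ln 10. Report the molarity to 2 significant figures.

V³⁺/V²⁺ is the cathode (higher E°); E°cell = −0.27 − (−1.18) = +0.91 V with n = 2.
Since E = E° − (0.0592/n)·log Q, log Q = n(E° − E)/0.0592 = −4.561.
Balancing electrons gives 2 V³⁺(aq) + Mn(s) → 2 V²⁺(aq) + Mn²⁺(aq); thus Q = ([V²⁺(aq)]^2·[Mn²⁺(aq)]) / [V³⁺(aq)]^2.
Isolating [Mn²⁺(aq)] in Q = 10^{−4.561} yields log [Mn²⁺(aq)] = −3.216, i.e. 0.00061 M.

0.00061 M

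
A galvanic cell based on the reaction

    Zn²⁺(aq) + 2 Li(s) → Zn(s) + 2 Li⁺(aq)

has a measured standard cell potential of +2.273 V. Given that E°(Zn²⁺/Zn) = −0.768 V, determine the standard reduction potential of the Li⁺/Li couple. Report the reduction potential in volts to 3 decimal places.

In the reaction as written the Zn²⁺/Zn couple is reduced (cathode) and Li⁺/Li is oxidized (anode), so E°cell = E°(Zn²⁺/Zn) − E°(Li⁺/Li).
E°(Li⁺/Li) = E°(cathode) − E°cell = −0.768 − (+2.273) = −3.041 V.

−3.041 V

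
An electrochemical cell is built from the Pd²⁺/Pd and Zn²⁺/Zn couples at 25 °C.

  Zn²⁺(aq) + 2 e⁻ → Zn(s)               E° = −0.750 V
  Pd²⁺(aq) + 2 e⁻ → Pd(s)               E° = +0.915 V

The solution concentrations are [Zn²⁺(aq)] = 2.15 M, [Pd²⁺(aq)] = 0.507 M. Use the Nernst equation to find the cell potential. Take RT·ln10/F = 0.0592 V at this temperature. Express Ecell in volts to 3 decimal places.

The Pd²⁺/Pd couple has the more positive E°, so it is the cathode; Zn²⁺/Zn is the anode.
E°cell = E°cat − E°an = +0.915 − (−0.750) = +1.665 V; n = 2.
The balanced reaction is Pd²⁺(aq) + Zn(s) → Pd(s) + Zn²⁺(aq), so Q = [Zn²⁺(aq)] / [Pd²⁺(aq)] = 4.24 and log Q = 0.627.
By the Nernst equation, E = +1.665 − (0.0592/2)·(0.627) = +1.646 V.

+1.646 V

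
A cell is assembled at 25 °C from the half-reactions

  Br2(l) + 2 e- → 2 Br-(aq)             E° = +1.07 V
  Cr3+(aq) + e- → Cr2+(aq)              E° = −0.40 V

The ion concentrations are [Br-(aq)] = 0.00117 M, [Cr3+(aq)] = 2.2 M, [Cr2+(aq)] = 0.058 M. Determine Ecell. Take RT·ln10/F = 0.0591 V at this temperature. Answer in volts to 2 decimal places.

+1.55 V

Br₂/Br⁻ is reduced (cathode, E° = +1.07 V) and Cr³⁺/Cr²⁺ is oxidized (anode).
E°cell = +1.07 − (−0.40) = +1.47 V, with n = 2 electrons transferred.
For the overall reaction Br2(l) + 2 Cr2+(aq) → 2 Br-(aq) + 2 Cr3+(aq), Q = ([Br-(aq)]^2·[Cr3+(aq)]^2) / [Cr2+(aq)]^2 = 0.00197, giving log Q = −2.706.
By the Nernst equation, E = +1.47 − (0.0591/2)·(−2.706) = +1.55 V.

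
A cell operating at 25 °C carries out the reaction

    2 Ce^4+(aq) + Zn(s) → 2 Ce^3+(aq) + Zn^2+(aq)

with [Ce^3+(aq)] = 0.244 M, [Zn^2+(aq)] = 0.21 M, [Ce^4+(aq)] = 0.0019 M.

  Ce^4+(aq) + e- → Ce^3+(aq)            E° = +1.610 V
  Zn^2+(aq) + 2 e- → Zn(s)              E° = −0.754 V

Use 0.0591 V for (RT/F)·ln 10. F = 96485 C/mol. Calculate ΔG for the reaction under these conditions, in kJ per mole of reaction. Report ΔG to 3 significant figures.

E°cell = +1.610 − (−0.754) = +2.364 V; the balanced reaction transfers n = 2 electrons.
Here Q = ([Ce^3+(aq)]^2·[Zn^2+(aq)]) / [Ce^4+(aq)]^2 = 3.46×10^3 (log Q = 3.539), giving E = +2.364 − (0.0591/2)·(3.539) = +2.2594 V.
Finally ΔG = −nFE = −(2)(96485 C/mol)(+2.2594 V) = −436 kJ/mol.

−436 kJ/mol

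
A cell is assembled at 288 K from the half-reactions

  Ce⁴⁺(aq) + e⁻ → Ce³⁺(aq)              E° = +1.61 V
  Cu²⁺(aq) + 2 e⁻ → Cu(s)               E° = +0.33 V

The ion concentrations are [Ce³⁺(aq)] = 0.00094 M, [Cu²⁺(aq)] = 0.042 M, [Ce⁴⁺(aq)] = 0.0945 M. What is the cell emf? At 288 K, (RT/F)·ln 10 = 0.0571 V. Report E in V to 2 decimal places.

Ce⁴⁺/Ce³⁺ is reduced (cathode, E° = +1.61 V) and Cu²⁺/Cu is oxidized (anode).
E°cell = E°cat − E°an = +1.61 − (+0.33) = +1.28 V; n = 2.
The balanced reaction is 2 Ce⁴⁺(aq) + Cu(s) → 2 Ce³⁺(aq) + Cu²⁺(aq), so Q = ([Ce³⁺(aq)]^2·[Cu²⁺(aq)]) / [Ce⁴⁺(aq)]^2 = 4.16×10^−6 and log Q = −5.381.
By the Nernst equation, E = +1.28 − (0.0571/2)·(−5.381) = +1.43 V.

+1.43 V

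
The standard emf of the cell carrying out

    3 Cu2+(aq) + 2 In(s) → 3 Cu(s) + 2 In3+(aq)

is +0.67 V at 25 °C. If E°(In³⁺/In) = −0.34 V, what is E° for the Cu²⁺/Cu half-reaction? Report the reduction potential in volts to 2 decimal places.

+0.33 V

In the reaction as written the Cu²⁺/Cu couple is reduced (cathode) and In³⁺/In is oxidized (anode), so E°cell = E°(Cu²⁺/Cu) − E°(In³⁺/In).
E°(Cu²⁺/Cu) = E°cell + E°(anode) = +0.67 + (−0.34) = +0.33 V.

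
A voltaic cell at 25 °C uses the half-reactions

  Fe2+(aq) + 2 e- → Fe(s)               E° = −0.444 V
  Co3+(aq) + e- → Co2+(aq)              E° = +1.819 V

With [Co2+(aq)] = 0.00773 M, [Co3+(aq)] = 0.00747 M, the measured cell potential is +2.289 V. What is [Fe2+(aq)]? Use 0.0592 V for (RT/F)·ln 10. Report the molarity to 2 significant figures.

0.12 M

With Co³⁺/Co²⁺ at the cathode and Fe²⁺/Fe at the anode, E°cell = +1.819 − (−0.444) = +2.263 V (n = 2).
Rearranging E = E° − (0.0592/n)·log Q gives log Q = 2(+2.263 − (+2.289))/0.0592 = −0.878.
Balancing electrons gives 2 Co3+(aq) + Fe(s) → 2 Co2+(aq) + Fe2+(aq); thus Q = ([Co2+(aq)]^2·[Fe2+(aq)]) / [Co3+(aq)]^2.
Substituting the known concentrations and solving, log [Fe2+(aq)] = −0.908 and [Fe2+(aq)] = 0.12 M.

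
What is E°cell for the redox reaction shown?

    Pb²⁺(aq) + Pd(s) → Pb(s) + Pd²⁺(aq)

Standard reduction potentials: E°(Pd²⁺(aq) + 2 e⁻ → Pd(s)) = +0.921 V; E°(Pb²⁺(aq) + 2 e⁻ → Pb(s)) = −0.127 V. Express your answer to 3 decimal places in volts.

−1.048 V

Pb²⁺(aq) gains electrons, so the Pb²⁺/Pb couple is the cathode; the Pd²⁺/Pd couple is the anode.
E°cell = E°(cathode) − E°(anode) = −0.127 − (+0.921) = −1.048 V.
The negative E°cell means the reaction is non-spontaneous in the direction written.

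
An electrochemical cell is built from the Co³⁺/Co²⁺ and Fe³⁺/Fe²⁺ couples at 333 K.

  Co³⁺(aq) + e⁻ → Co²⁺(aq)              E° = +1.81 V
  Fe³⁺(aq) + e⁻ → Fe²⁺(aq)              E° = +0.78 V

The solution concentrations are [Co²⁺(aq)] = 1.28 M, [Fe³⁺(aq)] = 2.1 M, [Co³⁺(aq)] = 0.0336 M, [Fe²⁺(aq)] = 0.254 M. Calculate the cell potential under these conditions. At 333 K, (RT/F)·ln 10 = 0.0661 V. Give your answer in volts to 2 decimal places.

Since E°(Co³⁺/Co²⁺) > E°(Fe³⁺/Fe²⁺), Co³⁺/Co²⁺ serves as the cathode.
E°cell = +1.81 − (+0.78) = +1.03 V, with n = 1 electron transferred.
The balanced reaction is Co³⁺(aq) + Fe²⁺(aq) → Co²⁺(aq) + Fe³⁺(aq), so Q = ([Co²⁺(aq)]·[Fe³⁺(aq)]) / ([Co³⁺(aq)]·[Fe²⁺(aq)]) = 315 and log Q = 2.498.
E = E° − (0.0661/n)·log Q = +1.03 − (0.0661/1)(2.498) = +0.86 V.

+0.86 V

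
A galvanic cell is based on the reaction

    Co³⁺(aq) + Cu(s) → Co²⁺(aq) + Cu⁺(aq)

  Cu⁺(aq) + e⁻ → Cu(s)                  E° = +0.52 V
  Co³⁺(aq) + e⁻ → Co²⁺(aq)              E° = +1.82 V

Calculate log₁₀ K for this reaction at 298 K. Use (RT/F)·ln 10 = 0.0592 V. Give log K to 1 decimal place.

log K = 22.0

The Co³⁺/Co²⁺ couple is reduced (cathode); E°cell = +1.82 − (+0.52) = +1.30 V with n = 1.
At equilibrium E = 0, so log K = nE°cell / 0.0592 = (1)(+1.30) / 0.0592 = 22.0.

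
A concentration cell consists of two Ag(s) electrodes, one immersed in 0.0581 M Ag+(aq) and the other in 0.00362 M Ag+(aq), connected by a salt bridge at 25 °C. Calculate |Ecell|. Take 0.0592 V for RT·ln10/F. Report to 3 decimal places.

For a concentration cell E°cell = 0, since both electrodes use the same couple.
The compartment with the higher Ag+(aq) concentration (0.0581 M) acts as the cathode; ions are reduced there and produced at the dilute (0.00362 M) anode.
With n = 1, Ecell = −(0.0592/1)·log([dilute]/[conc]) = −(0.0592/1)·log(0.00362/0.0581) = +0.071 V.

0.071 V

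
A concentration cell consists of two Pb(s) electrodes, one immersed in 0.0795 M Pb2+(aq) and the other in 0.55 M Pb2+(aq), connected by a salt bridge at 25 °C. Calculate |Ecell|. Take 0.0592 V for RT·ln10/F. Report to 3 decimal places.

0.025 V

For a concentration cell E°cell = 0, since both electrodes use the same couple.
The compartment with the higher Pb2+(aq) concentration (0.55 M) acts as the cathode; ions are reduced there and produced at the dilute (0.0795 M) anode.
With n = 2, Ecell = −(0.0592/2)·log([dilute]/[conc]) = −(0.0592/2)·log(0.0795/0.55) = +0.025 V.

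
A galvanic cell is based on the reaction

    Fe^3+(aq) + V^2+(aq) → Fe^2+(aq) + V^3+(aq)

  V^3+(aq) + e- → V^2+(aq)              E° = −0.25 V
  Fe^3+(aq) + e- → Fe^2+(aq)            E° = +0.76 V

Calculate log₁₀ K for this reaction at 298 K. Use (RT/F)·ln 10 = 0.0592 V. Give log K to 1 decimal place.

log K = 17.1

The Fe³⁺/Fe²⁺ couple is reduced (cathode); E°cell = +0.76 − (−0.25) = +1.01 V with n = 1.
At equilibrium E = 0, so log K = nE°cell / 0.0592 = (1)(+1.01) / 0.0592 = 17.1.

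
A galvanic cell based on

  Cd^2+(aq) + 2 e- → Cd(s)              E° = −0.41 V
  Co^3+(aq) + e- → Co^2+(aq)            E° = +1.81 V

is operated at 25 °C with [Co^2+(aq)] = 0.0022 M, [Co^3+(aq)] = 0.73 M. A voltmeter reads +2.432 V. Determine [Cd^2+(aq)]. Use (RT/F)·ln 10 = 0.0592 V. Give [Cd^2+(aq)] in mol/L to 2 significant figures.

The Co³⁺/Co²⁺ couple has the larger reduction potential, so it is the cathode: E°cell = +1.81 − (−0.41) = +2.22 V and n = 2.
Since E = E° − (0.0592/n)·log Q, log Q = n(E° − E)/0.0592 = −7.162.
Balancing electrons gives 2 Co^3+(aq) + Cd(s) → 2 Co^2+(aq) + Cd^2+(aq); thus Q = ([Co^2+(aq)]^2·[Cd^2+(aq)]) / [Co^3+(aq)]^2.
Solving for the unknown gives log [Cd^2+(aq)] = −2.120, so [Cd^2+(aq)] ≈ 0.0076 M.

0.0076 M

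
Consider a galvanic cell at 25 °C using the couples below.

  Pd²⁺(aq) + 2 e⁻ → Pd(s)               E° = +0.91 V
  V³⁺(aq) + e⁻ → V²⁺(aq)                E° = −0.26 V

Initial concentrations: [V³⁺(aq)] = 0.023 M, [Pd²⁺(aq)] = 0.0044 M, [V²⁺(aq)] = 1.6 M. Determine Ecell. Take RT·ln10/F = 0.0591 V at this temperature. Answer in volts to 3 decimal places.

Pd²⁺/Pd is reduced (cathode, E° = +0.91 V) and V³⁺/V²⁺ is oxidized (anode).
The standard potential is +0.91 − (−0.26) = +1.17 V and the balanced reaction transfers n = 2 electrons.
For the overall reaction Pd²⁺(aq) + 2 V²⁺(aq) → Pd(s) + 2 V³⁺(aq), Q = [V³⁺(aq)]^2 / ([Pd²⁺(aq)]·[V²⁺(aq)]^2) = 0.047, giving log Q = −1.328.
By the Nernst equation, E = +1.17 − (0.0591/2)·(−1.328) = +1.209 V.

+1.209 V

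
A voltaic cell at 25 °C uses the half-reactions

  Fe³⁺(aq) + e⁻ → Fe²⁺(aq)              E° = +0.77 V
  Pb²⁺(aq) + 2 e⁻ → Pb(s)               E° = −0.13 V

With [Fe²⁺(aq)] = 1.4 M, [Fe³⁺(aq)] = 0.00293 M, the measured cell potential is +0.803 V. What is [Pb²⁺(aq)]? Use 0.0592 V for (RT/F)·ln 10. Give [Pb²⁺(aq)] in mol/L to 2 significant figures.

0.0083 M

Fe³⁺/Fe²⁺ is the cathode (higher E°); E°cell = +0.77 − (−0.13) = +0.90 V with n = 2.
From the Nernst equation, log Q = n(E° − E)/0.0592 = 2·(+0.90 − (+0.803))/0.0592 = 3.277.
For 2 Fe³⁺(aq) + Pb(s) → 2 Fe²⁺(aq) + Pb²⁺(aq), the reaction quotient is Q = ([Fe²⁺(aq)]^2·[Pb²⁺(aq)]) / [Fe³⁺(aq)]^2.
Solving for the unknown gives log [Pb²⁺(aq)] = −2.082, so [Pb²⁺(aq)] ≈ 0.0083 M.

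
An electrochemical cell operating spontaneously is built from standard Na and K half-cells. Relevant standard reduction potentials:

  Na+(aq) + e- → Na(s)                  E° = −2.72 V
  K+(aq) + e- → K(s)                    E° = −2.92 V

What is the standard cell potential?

Of the two couples in this cell, the one with the more positive reduction potential is reduced at the cathode: here that is Na⁺/Na (−2.72 V); K⁺/K (−2.92 V) is the anode.
E°cell = E°(cathode) − E°(anode) = −2.72 − (−2.92) = +0.20 V.

+0.20 V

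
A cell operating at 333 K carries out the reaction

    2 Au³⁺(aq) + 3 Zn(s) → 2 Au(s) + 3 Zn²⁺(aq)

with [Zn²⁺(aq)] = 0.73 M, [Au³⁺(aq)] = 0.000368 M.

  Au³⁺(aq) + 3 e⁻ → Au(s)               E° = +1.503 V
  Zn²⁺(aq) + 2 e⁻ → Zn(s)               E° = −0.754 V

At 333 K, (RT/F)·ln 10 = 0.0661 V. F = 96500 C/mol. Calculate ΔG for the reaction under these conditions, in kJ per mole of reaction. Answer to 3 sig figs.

With Au³⁺/Au reduced at the cathode, E°cell = +1.503 − (−0.754) = +2.257 V and n = 6.
Here Q = [Zn²⁺(aq)]^3 / [Au³⁺(aq)]^2 = 2.87×10^6 (log Q = 6.458), giving E = +2.257 − (0.0661/6)·(6.458) = +2.1859 V.
ΔG = −nFE = −(6)(96500)(+2.1859) J/mol = −1270 kJ/mol.

−1270 kJ/mol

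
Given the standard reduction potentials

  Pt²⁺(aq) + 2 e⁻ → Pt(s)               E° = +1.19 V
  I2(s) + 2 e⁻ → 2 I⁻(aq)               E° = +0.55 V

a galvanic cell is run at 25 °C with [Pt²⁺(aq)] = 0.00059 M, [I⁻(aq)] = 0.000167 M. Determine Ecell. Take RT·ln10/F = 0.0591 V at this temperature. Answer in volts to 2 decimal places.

The Pt²⁺/Pt couple has the more positive E°, so it is the cathode; I₂/I⁻ is the anode.
E°cell = +1.19 − (+0.55) = +0.64 V, with n = 2 electrons transferred.
For the overall reaction Pt²⁺(aq) + 2 I⁻(aq) → Pt(s) + I2(s), Q = 1 / ([Pt²⁺(aq)]·[I⁻(aq)]^2) = 6.08×10^10, giving log Q = 10.784.
E = E° − (0.0591/n)·log Q = +0.64 − (0.0591/2)(10.784) = +0.32 V.

+0.32 V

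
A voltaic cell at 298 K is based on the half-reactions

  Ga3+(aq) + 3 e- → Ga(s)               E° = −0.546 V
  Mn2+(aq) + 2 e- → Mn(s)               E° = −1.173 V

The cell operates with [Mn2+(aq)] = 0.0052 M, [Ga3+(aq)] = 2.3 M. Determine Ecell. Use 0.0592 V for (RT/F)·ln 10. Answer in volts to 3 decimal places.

+0.702 V

Since E°(Ga³⁺/Ga) > E°(Mn²⁺/Mn), Ga³⁺/Ga serves as the cathode.
E°cell = E°cat − E°an = −0.546 − (−1.173) = +0.627 V; n = 6.
For the overall reaction 2 Ga3+(aq) + 3 Mn(s) → 2 Ga(s) + 3 Mn2+(aq), Q = [Mn2+(aq)]^3 / [Ga3+(aq)]^2 = 2.66×10^−8, giving log Q = −7.575.
E = E° − (0.0592/n)·log Q = +0.627 − (0.0592/6)(−7.575) = +0.702 V.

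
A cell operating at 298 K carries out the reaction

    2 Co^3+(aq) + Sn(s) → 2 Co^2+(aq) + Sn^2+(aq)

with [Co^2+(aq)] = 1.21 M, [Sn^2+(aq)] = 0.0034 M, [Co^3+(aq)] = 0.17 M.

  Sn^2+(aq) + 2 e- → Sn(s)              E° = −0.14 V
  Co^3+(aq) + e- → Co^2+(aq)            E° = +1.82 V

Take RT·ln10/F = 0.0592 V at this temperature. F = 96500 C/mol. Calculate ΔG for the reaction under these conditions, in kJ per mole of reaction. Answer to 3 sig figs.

E°cell = +1.82 − (−0.14) = +1.96 V; the balanced reaction transfers n = 2 electrons.
Q = ([Co^2+(aq)]^2·[Sn^2+(aq)]) / [Co^3+(aq)]^2 = 0.172, so log Q = −0.764 and E = +1.96 − (0.0592/2)(−0.764) = +1.9826 V.
Then ΔG = −nFE = −2 × 96500 × +1.9826 J/mol = −383 kJ/mol.

−383 kJ/mol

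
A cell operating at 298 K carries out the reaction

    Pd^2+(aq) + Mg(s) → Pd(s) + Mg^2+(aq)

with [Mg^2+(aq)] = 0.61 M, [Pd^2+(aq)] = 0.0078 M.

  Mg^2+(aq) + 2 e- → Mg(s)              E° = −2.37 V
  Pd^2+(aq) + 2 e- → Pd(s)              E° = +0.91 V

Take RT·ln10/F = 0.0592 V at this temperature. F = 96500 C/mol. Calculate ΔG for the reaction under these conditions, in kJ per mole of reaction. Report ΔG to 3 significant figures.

The standard cell potential is +0.91 − (−2.37) = +3.28 V, with n = 2 electrons in the balanced equation.
Here Q = [Mg^2+(aq)] / [Pd^2+(aq)] = 78.2 (log Q = 1.893), giving E = +3.28 − (0.0592/2)·(1.893) = +3.2240 V.
Finally ΔG = −nFE = −(2)(96500 C/mol)(+3.2240 V) = −622 kJ/mol.

−622 kJ/mol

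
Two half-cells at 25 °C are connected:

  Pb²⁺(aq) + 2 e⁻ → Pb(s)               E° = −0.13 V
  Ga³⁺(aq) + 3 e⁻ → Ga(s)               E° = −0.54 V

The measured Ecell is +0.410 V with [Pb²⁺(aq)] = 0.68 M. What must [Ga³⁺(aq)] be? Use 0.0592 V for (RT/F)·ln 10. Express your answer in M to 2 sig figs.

With Pb²⁺/Pb at the cathode and Ga³⁺/Ga at the anode, E°cell = −0.13 − (−0.54) = +0.41 V (n = 6).
Rearranging E = E° − (0.0592/n)·log Q gives log Q = 6(+0.41 − (+0.410))/0.0592 = 0.000.
For 3 Pb²⁺(aq) + 2 Ga(s) → 3 Pb(s) + 2 Ga³⁺(aq), the reaction quotient is Q = [Ga³⁺(aq)]^2 / [Pb²⁺(aq)]^3.
Solving for the unknown gives log [Ga³⁺(aq)] = −0.251, so [Ga³⁺(aq)] ≈ 0.56 M.

0.56 M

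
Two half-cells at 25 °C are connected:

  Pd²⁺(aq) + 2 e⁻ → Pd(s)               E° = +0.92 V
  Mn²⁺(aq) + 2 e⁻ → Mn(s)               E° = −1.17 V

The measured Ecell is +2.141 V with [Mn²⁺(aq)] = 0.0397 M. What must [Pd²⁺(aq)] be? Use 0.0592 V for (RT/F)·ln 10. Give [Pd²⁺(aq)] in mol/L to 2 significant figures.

With Pd²⁺/Pd at the cathode and Mn²⁺/Mn at the anode, E°cell = +0.92 − (−1.17) = +2.09 V (n = 2).
Since E = E° − (0.0592/n)·log Q, log Q = n(E° − E)/0.0592 = −1.723.
The balanced reaction is Pd²⁺(aq) + Mn(s) → Pd(s) + Mn²⁺(aq), so Q = [Mn²⁺(aq)] / [Pd²⁺(aq)].
Solving for the unknown gives log [Pd²⁺(aq)] = 0.322, so [Pd²⁺(aq)] ≈ 2.1 M.

2.1 M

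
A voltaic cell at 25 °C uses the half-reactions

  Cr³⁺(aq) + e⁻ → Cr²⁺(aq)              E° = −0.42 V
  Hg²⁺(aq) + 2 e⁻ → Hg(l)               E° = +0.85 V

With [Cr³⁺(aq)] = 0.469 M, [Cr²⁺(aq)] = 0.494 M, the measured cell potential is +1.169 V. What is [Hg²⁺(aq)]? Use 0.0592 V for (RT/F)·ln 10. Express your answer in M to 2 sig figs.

0.00035 M

Hg²⁺/Hg is the cathode (higher E°); E°cell = +0.85 − (−0.42) = +1.27 V with n = 2.
Rearranging E = E° − (0.0592/n)·log Q gives log Q = 2(+1.27 − (+1.169))/0.0592 = 3.412.
For Hg²⁺(aq) + 2 Cr²⁺(aq) → Hg(l) + 2 Cr³⁺(aq), the reaction quotient is Q = [Cr³⁺(aq)]^2 / ([Hg²⁺(aq)]·[Cr²⁺(aq)]^2).
Substituting the known concentrations and solving, log [Hg²⁺(aq)] = −3.457 and [Hg²⁺(aq)] = 0.00035 M.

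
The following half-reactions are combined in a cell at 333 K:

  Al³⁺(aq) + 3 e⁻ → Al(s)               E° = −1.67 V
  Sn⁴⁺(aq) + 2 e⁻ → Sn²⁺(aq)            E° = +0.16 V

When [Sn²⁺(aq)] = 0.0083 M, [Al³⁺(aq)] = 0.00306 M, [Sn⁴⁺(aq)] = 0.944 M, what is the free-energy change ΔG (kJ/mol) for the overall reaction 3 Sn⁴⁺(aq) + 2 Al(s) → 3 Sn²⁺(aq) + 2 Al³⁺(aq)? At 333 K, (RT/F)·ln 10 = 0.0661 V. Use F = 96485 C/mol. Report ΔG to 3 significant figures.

−1130 kJ/mol

With Sn⁴⁺/Sn²⁺ reduced at the cathode, E°cell = +0.16 − (−1.67) = +1.83 V and n = 6.
The reaction quotient is ([Sn²⁺(aq)]^3·[Al³⁺(aq)]^2) / [Sn⁴⁺(aq)]^3 = 6.36×10^−12; by Nernst, E = +1.83 − (0.0661/6)(−11.196) = +1.9533 V.
ΔG = −nFE = −(6)(96485)(+1.9533) J/mol = −1130 kJ/mol.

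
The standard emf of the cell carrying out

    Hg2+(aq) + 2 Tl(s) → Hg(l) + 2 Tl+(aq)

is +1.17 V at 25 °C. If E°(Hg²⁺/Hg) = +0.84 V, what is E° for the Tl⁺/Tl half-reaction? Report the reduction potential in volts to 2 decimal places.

In the reaction as written the Hg²⁺/Hg couple is reduced (cathode) and Tl⁺/Tl is oxidized (anode), so E°cell = E°(Hg²⁺/Hg) − E°(Tl⁺/Tl).
E°(Tl⁺/Tl) = E°(cathode) − E°cell = +0.84 − (+1.17) = −0.33 V.

−0.33 V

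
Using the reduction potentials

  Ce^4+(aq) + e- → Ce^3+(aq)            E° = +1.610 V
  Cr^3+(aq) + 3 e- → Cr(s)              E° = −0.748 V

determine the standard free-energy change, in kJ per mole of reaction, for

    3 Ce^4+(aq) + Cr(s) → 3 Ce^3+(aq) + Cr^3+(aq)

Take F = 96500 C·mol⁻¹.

−683 kJ/mol

In the reaction as written Ce^4+(aq) is reduced, so the Ce⁴⁺/Ce³⁺ couple is the cathode and Cr³⁺/Cr is the anode.
E°cell = +1.610 − (−0.748) = +2.358 V; balancing electrons gives n = 3.
ΔG° = −nFE°cell = −(3)(96500)(+2.358) J/mol = −683 kJ/mol.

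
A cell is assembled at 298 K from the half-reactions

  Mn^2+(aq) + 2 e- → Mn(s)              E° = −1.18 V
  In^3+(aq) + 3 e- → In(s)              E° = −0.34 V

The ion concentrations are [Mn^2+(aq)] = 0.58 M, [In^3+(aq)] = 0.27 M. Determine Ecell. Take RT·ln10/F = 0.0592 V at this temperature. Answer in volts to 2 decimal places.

+0.84 V

In³⁺/In is reduced (cathode, E° = −0.34 V) and Mn²⁺/Mn is oxidized (anode).
The standard potential is −0.34 − (−1.18) = +0.84 V and the balanced reaction transfers n = 6 electrons.
For the overall reaction 2 In^3+(aq) + 3 Mn(s) → 2 In(s) + 3 Mn^2+(aq), Q = [Mn^2+(aq)]^3 / [In^3+(aq)]^2 = 2.68, giving log Q = 0.428.
E = E° − (0.0592/n)·log Q = +0.84 − (0.0592/6)(0.428) = +0.84 V.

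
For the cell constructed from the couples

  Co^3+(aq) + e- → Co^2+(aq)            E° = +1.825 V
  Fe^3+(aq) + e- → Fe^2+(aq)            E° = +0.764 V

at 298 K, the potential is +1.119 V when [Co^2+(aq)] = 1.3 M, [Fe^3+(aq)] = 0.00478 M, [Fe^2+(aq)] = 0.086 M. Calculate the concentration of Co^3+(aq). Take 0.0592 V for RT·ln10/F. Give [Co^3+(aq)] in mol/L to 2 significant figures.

With Co³⁺/Co²⁺ at the cathode and Fe³⁺/Fe²⁺ at the anode, E°cell = +1.825 − (+0.764) = +1.061 V (n = 1).
From the Nernst equation, log Q = n(E° − E)/0.0592 = 1·(+1.061 − (+1.119))/0.0592 = −0.980.
For Co^3+(aq) + Fe^2+(aq) → Co^2+(aq) + Fe^3+(aq), the reaction quotient is Q = ([Co^2+(aq)]·[Fe^3+(aq)]) / ([Co^3+(aq)]·[Fe^2+(aq)]).
Substituting the known concentrations and solving, log [Co^3+(aq)] = −0.161 and [Co^3+(aq)] = 0.69 M.

0.69 M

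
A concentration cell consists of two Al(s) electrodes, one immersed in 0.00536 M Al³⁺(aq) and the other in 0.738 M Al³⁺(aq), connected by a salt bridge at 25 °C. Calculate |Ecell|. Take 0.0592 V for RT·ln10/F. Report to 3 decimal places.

For a concentration cell E°cell = 0, since both electrodes use the same couple.
The compartment with the higher Al³⁺(aq) concentration (0.738 M) acts as the cathode; ions are reduced there and produced at the dilute (0.00536 M) anode.
With n = 3, Ecell = −(0.0592/3)·log([dilute]/[conc]) = −(0.0592/3)·log(0.00536/0.738) = +0.042 V.

0.042 V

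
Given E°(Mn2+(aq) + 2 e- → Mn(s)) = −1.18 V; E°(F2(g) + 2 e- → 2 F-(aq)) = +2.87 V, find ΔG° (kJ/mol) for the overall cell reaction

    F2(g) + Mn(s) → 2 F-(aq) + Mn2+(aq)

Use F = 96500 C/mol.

−782 kJ/mol

In the reaction as written F2(g) is reduced, so the F₂/F⁻ couple is the cathode and Mn²⁺/Mn is the anode.
E°cell = +2.87 − (−1.18) = +4.05 V; balancing electrons gives n = 2.
ΔG° = −nFE°cell = −(2)(96500)(+4.05) J/mol = −782 kJ/mol.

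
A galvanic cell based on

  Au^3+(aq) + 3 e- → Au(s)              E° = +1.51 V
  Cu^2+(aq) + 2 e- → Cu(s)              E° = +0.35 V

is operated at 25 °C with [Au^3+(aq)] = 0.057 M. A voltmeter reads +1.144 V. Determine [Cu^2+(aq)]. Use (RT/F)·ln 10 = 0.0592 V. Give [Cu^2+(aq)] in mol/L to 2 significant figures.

Au³⁺/Au is the cathode (higher E°); E°cell = +1.51 − (+0.35) = +1.16 V with n = 6.
Since E = E° − (0.0592/n)·log Q, log Q = n(E° − E)/0.0592 = 1.622.
Balancing electrons gives 2 Au^3+(aq) + 3 Cu(s) → 2 Au(s) + 3 Cu^2+(aq); thus Q = [Cu^2+(aq)]^3 / [Au^3+(aq)]^2.
Substituting the known concentrations and solving, log [Cu^2+(aq)] = −0.289 and [Cu^2+(aq)] = 0.51 M.

0.51 M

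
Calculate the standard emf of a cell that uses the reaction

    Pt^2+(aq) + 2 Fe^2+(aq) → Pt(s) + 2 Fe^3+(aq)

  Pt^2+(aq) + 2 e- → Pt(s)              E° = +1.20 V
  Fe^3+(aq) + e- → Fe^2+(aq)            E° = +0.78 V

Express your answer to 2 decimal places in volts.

Pt^2+(aq) gains electrons, so the Pt²⁺/Pt couple is the cathode; the Fe³⁺/Fe²⁺ couple is the anode.
E°cell = E°(cathode) − E°(anode) = +1.20 − (+0.78) = +0.42 V.

+0.42 V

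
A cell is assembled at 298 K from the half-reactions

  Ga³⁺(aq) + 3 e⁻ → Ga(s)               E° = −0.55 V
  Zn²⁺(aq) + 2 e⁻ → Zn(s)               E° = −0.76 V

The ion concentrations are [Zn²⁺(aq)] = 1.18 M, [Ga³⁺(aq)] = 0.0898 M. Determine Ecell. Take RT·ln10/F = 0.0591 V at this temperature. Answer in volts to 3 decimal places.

Ga³⁺/Ga is reduced (cathode, E° = −0.55 V) and Zn²⁺/Zn is oxidized (anode).
E°cell = −0.55 − (−0.76) = +0.21 V, with n = 6 electrons transferred.
Balancing gives 2 Ga³⁺(aq) + 3 Zn(s) → 2 Ga(s) + 3 Zn²⁺(aq); hence Q = [Zn²⁺(aq)]^3 / [Ga³⁺(aq)]^2 = 204 (log Q = 2.309).
By the Nernst equation, E = +0.21 − (0.0591/6)·(2.309) = +0.187 V.

+0.187 V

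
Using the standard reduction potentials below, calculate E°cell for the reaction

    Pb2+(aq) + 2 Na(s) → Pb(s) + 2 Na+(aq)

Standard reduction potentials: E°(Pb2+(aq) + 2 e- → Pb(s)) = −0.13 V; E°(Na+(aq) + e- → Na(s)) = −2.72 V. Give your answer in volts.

+2.59 V

In the reaction as written, Pb2+(aq) is reduced (cathode) and Na+(aq) is produced by oxidation at the anode.
E°cell = E°(cathode) − E°(anode) = −0.13 − (−2.72) = +2.59 V.
The positive value indicates the reaction is spontaneous as written.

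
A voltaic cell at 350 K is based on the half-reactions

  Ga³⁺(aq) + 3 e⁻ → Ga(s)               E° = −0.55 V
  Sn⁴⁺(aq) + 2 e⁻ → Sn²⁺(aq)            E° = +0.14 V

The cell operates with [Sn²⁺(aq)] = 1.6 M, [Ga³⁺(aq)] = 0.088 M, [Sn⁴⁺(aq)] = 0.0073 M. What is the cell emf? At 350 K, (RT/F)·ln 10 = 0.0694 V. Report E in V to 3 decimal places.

The Sn⁴⁺/Sn²⁺ couple has the more positive E°, so it is the cathode; Ga³⁺/Ga is the anode.
The standard potential is +0.14 − (−0.55) = +0.69 V and the balanced reaction transfers n = 6 electrons.
The balanced reaction is 3 Sn⁴⁺(aq) + 2 Ga(s) → 3 Sn²⁺(aq) + 2 Ga³⁺(aq), so Q = ([Sn²⁺(aq)]^3·[Ga³⁺(aq)]^2) / [Sn⁴⁺(aq)]^3 = 8.15×10^4 and log Q = 4.911.
E = E° − (0.0694/n)·log Q = +0.69 − (0.0694/6)(4.911) = +0.633 V.

+0.633 V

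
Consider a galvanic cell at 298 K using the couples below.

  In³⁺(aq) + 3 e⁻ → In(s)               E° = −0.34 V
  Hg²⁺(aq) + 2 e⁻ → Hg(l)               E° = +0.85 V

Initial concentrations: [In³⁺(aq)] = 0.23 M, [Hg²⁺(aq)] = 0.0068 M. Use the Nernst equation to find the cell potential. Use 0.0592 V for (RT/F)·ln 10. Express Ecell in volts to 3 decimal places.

Since E°(Hg²⁺/Hg) > E°(In³⁺/In), Hg²⁺/Hg serves as the cathode.
The standard potential is +0.85 − (−0.34) = +1.19 V and the balanced reaction transfers n = 6 electrons.
For the overall reaction 3 Hg²⁺(aq) + 2 In(s) → 3 Hg(l) + 2 In³⁺(aq), Q = [In³⁺(aq)]^2 / [Hg²⁺(aq)]^3 = 1.68×10^5, giving log Q = 5.226.
Applying E = E° − (RT ln10/nF)·log Q gives +1.19 − (0.0592/6)(5.226) = +1.138 V.

+1.138 V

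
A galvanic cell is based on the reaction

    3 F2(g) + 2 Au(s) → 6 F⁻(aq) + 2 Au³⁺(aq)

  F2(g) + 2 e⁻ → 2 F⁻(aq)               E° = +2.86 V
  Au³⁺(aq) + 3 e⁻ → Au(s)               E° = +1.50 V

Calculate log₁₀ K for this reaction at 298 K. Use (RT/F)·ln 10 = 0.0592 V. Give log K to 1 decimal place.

log K = 137.8

The F₂/F⁻ couple is reduced (cathode); E°cell = +2.86 − (+1.50) = +1.36 V with n = 6.
At equilibrium E = 0, so log K = nE°cell / 0.0592 = (6)(+1.36) / 0.0592 = 137.8.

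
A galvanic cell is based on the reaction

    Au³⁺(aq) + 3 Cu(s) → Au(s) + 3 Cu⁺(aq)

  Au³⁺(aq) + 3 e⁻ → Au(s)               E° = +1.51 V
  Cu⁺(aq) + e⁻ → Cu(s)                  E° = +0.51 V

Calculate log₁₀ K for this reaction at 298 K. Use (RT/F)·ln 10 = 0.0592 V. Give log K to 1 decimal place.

log K = 50.7

The Au³⁺/Au couple is reduced (cathode); E°cell = +1.51 − (+0.51) = +1.00 V with n = 3.
At equilibrium E = 0, so log K = nE°cell / 0.0592 = (3)(+1.00) / 0.0592 = 50.7.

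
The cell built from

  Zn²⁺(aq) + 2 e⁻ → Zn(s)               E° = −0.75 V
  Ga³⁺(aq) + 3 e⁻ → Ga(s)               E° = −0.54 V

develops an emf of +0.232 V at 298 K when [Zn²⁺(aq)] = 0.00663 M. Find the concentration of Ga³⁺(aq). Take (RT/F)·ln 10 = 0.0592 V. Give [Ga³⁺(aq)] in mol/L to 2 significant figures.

0.0070 M

Ga³⁺/Ga is the cathode (higher E°); E°cell = −0.54 − (−0.75) = +0.21 V with n = 6.
Rearranging E = E° − (0.0592/n)·log Q gives log Q = 6(+0.21 − (+0.232))/0.0592 = −2.230.
For 2 Ga³⁺(aq) + 3 Zn(s) → 2 Ga(s) + 3 Zn²⁺(aq), the reaction quotient is Q = [Zn²⁺(aq)]^3 / [Ga³⁺(aq)]^2.
Substituting the known concentrations and solving, log [Ga³⁺(aq)] = −2.153 and [Ga³⁺(aq)] = 0.0070 M.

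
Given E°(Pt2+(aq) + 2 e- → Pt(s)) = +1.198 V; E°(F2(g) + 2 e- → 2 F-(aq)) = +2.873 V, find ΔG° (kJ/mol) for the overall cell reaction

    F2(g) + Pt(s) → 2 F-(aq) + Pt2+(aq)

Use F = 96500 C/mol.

In the reaction as written F2(g) is reduced, so the F₂/F⁻ couple is the cathode and Pt²⁺/Pt is the anode.
E°cell = +2.873 − (+1.198) = +1.675 V; balancing electrons gives n = 2.
ΔG° = −nFE°cell = −(2)(96500)(+1.675) J/mol = −323 kJ/mol.

−323 kJ/mol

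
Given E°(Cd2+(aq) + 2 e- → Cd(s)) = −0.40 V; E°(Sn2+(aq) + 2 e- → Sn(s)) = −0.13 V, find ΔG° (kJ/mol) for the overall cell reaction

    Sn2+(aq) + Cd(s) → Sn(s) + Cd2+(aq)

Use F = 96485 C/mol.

In the reaction as written Sn2+(aq) is reduced, so the Sn²⁺/Sn couple is the cathode and Cd²⁺/Cd is the anode.
E°cell = −0.13 − (−0.40) = +0.27 V; balancing electrons gives n = 2.
ΔG° = −nFE°cell = −(2)(96485)(+0.27) J/mol = −52.1 kJ/mol.

−52.1 kJ/mol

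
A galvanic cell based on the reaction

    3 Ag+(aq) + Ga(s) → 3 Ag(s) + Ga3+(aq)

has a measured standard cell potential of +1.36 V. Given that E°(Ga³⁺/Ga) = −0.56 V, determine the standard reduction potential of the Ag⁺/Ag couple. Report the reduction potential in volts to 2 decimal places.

+0.80 V

In the reaction as written the Ag⁺/Ag couple is reduced (cathode) and Ga³⁺/Ga is oxidized (anode), so E°cell = E°(Ag⁺/Ag) − E°(Ga³⁺/Ga).
E°(Ag⁺/Ag) = E°cell + E°(anode) = +1.36 + (−0.56) = +0.80 V.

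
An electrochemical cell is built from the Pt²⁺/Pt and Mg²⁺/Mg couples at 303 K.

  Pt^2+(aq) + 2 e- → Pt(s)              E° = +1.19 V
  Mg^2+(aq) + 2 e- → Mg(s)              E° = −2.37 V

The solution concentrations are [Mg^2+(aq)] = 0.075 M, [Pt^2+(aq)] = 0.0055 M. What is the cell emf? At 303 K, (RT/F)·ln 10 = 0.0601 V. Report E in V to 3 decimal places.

+3.526 V

The Pt²⁺/Pt couple has the more positive E°, so it is the cathode; Mg²⁺/Mg is the anode.
E°cell = E°cat − E°an = +1.19 − (−2.37) = +3.56 V; n = 2.
The balanced reaction is Pt^2+(aq) + Mg(s) → Pt(s) + Mg^2+(aq), so Q = [Mg^2+(aq)] / [Pt^2+(aq)] = 13.6 and log Q = 1.135.
E = E° − (0.0601/n)·log Q = +3.56 − (0.0601/2)(1.135) = +3.526 V.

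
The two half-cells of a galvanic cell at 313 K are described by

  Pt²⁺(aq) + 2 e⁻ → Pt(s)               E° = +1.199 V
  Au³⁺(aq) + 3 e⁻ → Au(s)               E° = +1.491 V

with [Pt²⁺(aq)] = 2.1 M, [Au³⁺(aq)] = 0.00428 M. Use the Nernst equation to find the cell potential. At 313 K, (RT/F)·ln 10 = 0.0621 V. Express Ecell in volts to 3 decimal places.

Au³⁺/Au is reduced (cathode, E° = +1.491 V) and Pt²⁺/Pt is oxidized (anode).
E°cell = E°cat − E°an = +1.491 − (+1.199) = +0.292 V; n = 6.
The balanced reaction is 2 Au³⁺(aq) + 3 Pt(s) → 2 Au(s) + 3 Pt²⁺(aq), so Q = [Pt²⁺(aq)]^3 / [Au³⁺(aq)]^2 = 5.06×10^5 and log Q = 5.704.
By the Nernst equation, E = +0.292 − (0.0621/6)·(5.704) = +0.233 V.

+0.233 V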